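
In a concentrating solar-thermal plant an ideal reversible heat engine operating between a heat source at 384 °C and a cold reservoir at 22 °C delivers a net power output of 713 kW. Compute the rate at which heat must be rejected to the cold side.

Q̇_C ≈ 581 kW

T_H = 384 °C → 384 + 273.15 = 657.15 K.
T_C = 22 °C → 22 + 273.15 = 295.15 K.
Carnot efficiency: η = 1 − T_C/T_H = 1 − 295.15/657.15 = 0.5509.
Since Q_C/Q_H = T_C/T_H and Q_H = W/η, Q_C = W·T_C/(T_H − T_C) = 713 × 295.15/362.00 = 581 kW.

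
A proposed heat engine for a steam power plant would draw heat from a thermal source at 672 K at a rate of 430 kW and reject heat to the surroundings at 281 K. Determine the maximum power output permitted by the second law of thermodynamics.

The second-law ceiling is the Carnot efficiency, η_max = 1 − T_C/T_H = 1 − 281.00/672.00 = 0.5818.
W_max = η_max · Q_H = 0.5818 × 430 = 250 kW.

Ẇ_max ≈ 250 kW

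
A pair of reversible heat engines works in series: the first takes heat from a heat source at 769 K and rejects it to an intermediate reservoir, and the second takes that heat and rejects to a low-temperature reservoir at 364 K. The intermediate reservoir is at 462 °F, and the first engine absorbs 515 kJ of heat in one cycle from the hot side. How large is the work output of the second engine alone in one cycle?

W₂ ≈ 99.1 kJ

T_m = 462 °F → (462 − 32) × 5/9 = 238.89 °C = 512.04 K.
Heat entering the second stage: Q_m = Q_H·(T_m/T_H) = 515 × 512.04/769.00 = 343 kJ.
Second-stage efficiency η₂ = 1 − T_C/T_m = 1 − 364.00/512.04 = 0.2891, so W₂ = η₂·Q_m = 99.1 kJ.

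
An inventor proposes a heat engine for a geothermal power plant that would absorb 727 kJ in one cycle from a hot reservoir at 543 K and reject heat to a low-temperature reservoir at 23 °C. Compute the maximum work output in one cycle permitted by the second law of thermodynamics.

W_max ≈ 330 kJ

T_C = 23 °C → 23 + 273.15 = 296.15 K.
No engine can exceed the Carnot limit: η_max = 1 − T_C/T_H = 1 − 296.15/543.00 = 0.4546.
W_max = η_max · Q_H = 0.4546 × 727 = 330 kJ.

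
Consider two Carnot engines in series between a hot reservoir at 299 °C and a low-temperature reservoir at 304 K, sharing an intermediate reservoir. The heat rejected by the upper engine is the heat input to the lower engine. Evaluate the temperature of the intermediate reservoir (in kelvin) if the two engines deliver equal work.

T_H = 299 °C → 299 + 273.15 = 572.15 K.
For reversible stages Q_m = Q_H·(T_m/T_H). Setting W₁ = Q_H(1 − T_m/T_H) equal to W₂ = Q_m(1 − T_C/T_m) = Q_H·(T_m − T_C)/T_H gives T_H − T_m = T_m − T_C, so T_m = (T_H + T_C)/2 = (572.15 + 304.00)/2 = 438 K.

T_m ≈ 438 K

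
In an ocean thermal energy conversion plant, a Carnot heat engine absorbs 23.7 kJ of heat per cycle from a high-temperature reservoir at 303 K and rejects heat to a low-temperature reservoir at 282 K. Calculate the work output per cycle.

W ≈ 1.643 kJ

Carnot efficiency: η = 1 − T_C/T_H = 1 − 282.00/303.00 = 0.0693.
W = η·Q_H = 0.0693 × 23.7 = 1.643 kJ.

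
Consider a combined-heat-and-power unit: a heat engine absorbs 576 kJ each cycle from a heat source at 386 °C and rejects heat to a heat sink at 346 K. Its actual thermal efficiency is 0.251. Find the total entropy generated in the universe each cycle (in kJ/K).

ΔS_univ ≈ 0.3730 kJ/K

T_H = 386 °C → 386 + 273.15 = 659.15 K.
W = η·Q_H = 0.251 × 576 = 144.6 kJ, so Q_C = Q_H − W = 431.4 kJ.
Entropy balance on the reservoirs: −Q_H/T_H = -0.8739 kJ/K, +Q_C/T_C = 1.247 kJ/K.
ΔS_univ = −Q_H/T_H + Q_C/T_C = 0.3730 kJ/K (> 0, since η = 0.251 < η_Carnot = 0.475).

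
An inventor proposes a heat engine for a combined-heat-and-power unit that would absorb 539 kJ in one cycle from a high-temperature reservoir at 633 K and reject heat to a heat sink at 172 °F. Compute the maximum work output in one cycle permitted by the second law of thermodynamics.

T_C = 172 °F → (172 − 32) × 5/9 = 77.78 °C = 350.93 K.
The upper bound on efficiency is η_max = 1 − T_C/T_H = 1 − 350.93/633.00 = 0.4456.
W_max = η_max · Q_H = 0.4456 × 539 = 240 kJ.

W_max ≈ 240 kJ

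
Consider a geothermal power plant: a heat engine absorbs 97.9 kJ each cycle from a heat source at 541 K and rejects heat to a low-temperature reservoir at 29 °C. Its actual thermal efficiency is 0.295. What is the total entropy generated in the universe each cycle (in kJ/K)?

ΔS_univ ≈ 0.04747 kJ/K

T_C = 29 °C → 29 + 273.15 = 302.15 K.
W = η·Q_H = 0.295 × 97.9 = 28.88 kJ, so Q_C = Q_H − W = 69.02 kJ.
The hot reservoir loses entropy Q_H/T_H = 97.9/541.00 = 0.1810 kJ/K; the cold reservoir gains Q_C/T_C = 69.02/302.15 = 0.2284 kJ/K.
ΔS_univ = −Q_H/T_H + Q_C/T_C = 0.04747 kJ/K (> 0, since η = 0.295 < η_Carnot = 0.441).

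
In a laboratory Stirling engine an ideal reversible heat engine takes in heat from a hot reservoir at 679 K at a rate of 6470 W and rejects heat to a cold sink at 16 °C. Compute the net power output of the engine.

Ẇ ≈ 3715 W

T_C = 16 °C → 16 + 273.15 = 289.15 K.
For a reversible engine, η = 1 − T_C/T_H = 1 − 289.15/679.00 = 0.5742.
W = η·Q_H = 0.5742 × 6470 = 3715 W.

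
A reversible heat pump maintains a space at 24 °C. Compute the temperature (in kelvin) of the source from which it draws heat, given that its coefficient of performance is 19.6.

T_C ≈ 282.0 K

T_H = 24 °C → 24 + 273.15 = 297.15 K.
COP_HP = T_H/(T_H − T_C) ⇒ T_C = T_H·(COP_HP − 1)/COP_HP = 297.15 × (19.6 − 1)/19.6 = 282.0 K.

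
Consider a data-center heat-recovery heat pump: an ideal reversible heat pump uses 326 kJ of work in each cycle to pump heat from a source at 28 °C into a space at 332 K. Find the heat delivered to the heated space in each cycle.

Q_H ≈ 3510 kJ

T_C = 28 °C → 28 + 273.15 = 301.15 K.
COP_HP = T_H/(T_H − T_C) = 332.00/30.85 = 10.7618.
Q_H = COP_HP · W = 10.7618 × 326 = 3510 kJ.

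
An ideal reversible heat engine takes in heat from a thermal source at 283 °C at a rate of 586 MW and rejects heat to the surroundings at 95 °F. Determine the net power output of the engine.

T_H = 283 °C → 283 + 273.15 = 556.15 K.
T_C = 95 °F → (95 − 32) × 5/9 = 35.00 °C = 308.15 K.
Since the cycle is reversible, η = 1 − T_C/T_H = 1 − 308.15/556.15 = 0.4459.
W = η·Q_H = 0.4459 × 586 = 261 MW.

Ẇ ≈ 261 MW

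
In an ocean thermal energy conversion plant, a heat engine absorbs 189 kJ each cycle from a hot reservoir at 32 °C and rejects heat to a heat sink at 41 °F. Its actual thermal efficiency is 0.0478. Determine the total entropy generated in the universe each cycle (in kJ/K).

ΔS_univ ≈ 0.02764 kJ/K

T_H = 32 °C → 32 + 273.15 = 305.15 K.
T_C = 41 °F → (41 − 32) × 5/9 = 5.00 °C = 278.15 K.
W = η·Q_H = 0.0478 × 189 = 9.034 kJ, so Q_C = Q_H − W = 180.0 kJ.
Reservoir entropy changes: ΔS_H = −Q_H/T_H = −189/305.15 = -0.6194 kJ/K and ΔS_C = +Q_C/T_C = 180.0/278.15 = 0.6470 kJ/K.
ΔS_univ = −Q_H/T_H + Q_C/T_C = 0.02764 kJ/K (> 0, since η = 0.0478 < η_Carnot = 0.088).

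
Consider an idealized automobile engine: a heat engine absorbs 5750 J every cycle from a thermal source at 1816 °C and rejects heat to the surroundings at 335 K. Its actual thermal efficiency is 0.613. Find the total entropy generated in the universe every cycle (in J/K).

T_H = 1816 °C → 1816 + 273.15 = 2089.15 K.
W = η·Q_H = 0.613 × 5750 = 3525 J, so Q_C = Q_H − W = 2225 J.
Reservoir entropy changes: ΔS_H = −Q_H/T_H = −5750/2089.15 = -2.752 J/K and ΔS_C = +Q_C/T_C = 2225/335.00 = 6.643 J/K.
ΔS_univ = −Q_H/T_H + Q_C/T_C = 3.89 J/K (> 0, since η = 0.613 < η_Carnot = 0.840).

ΔS_univ ≈ 3.89 J/K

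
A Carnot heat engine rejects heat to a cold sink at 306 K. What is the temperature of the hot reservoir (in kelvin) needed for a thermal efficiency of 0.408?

T_H ≈ 517 K

From η = 1 − T_C/T_H, solving for T_H gives T_H = T_C/(1 − η) = 306.00/(1 − 0.408) = 517 K.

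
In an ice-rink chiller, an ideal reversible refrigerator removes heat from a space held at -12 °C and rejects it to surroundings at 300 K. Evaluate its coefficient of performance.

COP_R ≈ 6.722

T_C = -12 °C → -12 + 273.15 = 261.15 K.
COP_R = T_C/(T_H − T_C) = 261.15/(300.00 − 261.15) = 6.722.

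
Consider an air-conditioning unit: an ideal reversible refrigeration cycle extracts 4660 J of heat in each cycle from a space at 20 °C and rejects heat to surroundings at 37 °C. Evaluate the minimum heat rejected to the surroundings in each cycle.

T_H = 37 °C → 37 + 273.15 = 310.15 K.
T_C = 20 °C → 20 + 273.15 = 293.15 K.
For a reversible cycle Q_H/Q_C = T_H/T_C, so Q_H = Q_C·T_H/T_C = 4660 × 310.15/293.15 = 4930 J.

Q_H ≈ 4930 J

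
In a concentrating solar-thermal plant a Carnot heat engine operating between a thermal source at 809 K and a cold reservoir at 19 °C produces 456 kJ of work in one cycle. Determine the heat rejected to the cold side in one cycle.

Q_C ≈ 257.8 kJ

T_C = 19 °C → 19 + 273.15 = 292.15 K.
Carnot efficiency: η = 1 − T_C/T_H = 1 − 292.15/809.00 = 0.6389.
Since Q_C/Q_H = T_C/T_H and Q_H = W/η, Q_C = W·T_C/(T_H − T_C) = 456 × 292.15/516.85 = 257.8 kJ.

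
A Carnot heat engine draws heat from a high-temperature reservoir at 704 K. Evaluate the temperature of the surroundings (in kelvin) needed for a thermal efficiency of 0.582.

From η = 1 − T_C/T_H, T_C = T_H·(1 − η) = 704.00 × (1 − 0.582) = 294 K.

T_C ≈ 294 K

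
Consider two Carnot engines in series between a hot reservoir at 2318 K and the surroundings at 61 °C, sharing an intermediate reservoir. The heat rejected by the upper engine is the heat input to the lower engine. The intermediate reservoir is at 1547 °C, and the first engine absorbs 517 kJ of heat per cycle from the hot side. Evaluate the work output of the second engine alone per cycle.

T_C = 61 °C → 61 + 273.15 = 334.15 K.
T_m = 1547 °C → 1547 + 273.15 = 1820.15 K.
Heat entering the second stage: Q_m = Q_H·(T_m/T_H) = 517 × 1820.15/2318.00 = 406.0 kJ.
Second-stage efficiency η₂ = 1 − T_C/T_m = 1 − 334.15/1820.15 = 0.8164, so W₂ = η₂·Q_m = 331.4 kJ.

W₂ ≈ 331.4 kJ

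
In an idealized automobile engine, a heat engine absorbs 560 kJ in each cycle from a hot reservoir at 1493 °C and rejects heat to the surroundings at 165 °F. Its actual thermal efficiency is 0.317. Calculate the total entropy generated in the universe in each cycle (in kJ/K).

ΔS_univ ≈ 0.785 kJ/K

T_H = 1493 °C → 1493 + 273.15 = 1766.15 K.
T_C = 165 °F → (165 − 32) × 5/9 = 73.89 °C = 347.04 K.
W = η·Q_H = 0.317 × 560 = 177.5 kJ, so Q_C = Q_H − W = 382.5 kJ.
Reservoir entropy changes: ΔS_H = −Q_H/T_H = −560/1766.15 = -0.3171 kJ/K and ΔS_C = +Q_C/T_C = 382.5/347.04 = 1.102 kJ/K.
ΔS_univ = −Q_H/T_H + Q_C/T_C = 0.785 kJ/K (> 0, since η = 0.317 < η_Carnot = 0.804).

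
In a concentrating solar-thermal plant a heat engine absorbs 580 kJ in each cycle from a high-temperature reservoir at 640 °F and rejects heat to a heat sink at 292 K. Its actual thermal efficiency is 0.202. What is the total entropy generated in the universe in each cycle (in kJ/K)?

T_H = 640 °F → (640 − 32) × 5/9 = 337.78 °C = 610.93 K.
W = η·Q_H = 0.202 × 580 = 117.2 kJ, so Q_C = Q_H − W = 462.8 kJ.
Reservoir entropy changes: ΔS_H = −Q_H/T_H = −580/610.93 = -0.9494 kJ/K and ΔS_C = +Q_C/T_C = 462.8/292.00 = 1.585 kJ/K.
ΔS_univ = −Q_H/T_H + Q_C/T_C = 0.6357 kJ/K (> 0, since η = 0.202 < η_Carnot = 0.522).

ΔS_univ ≈ 0.6357 kJ/K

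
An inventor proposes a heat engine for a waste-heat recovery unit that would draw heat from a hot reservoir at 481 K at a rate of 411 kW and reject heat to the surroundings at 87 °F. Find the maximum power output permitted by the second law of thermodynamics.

Ẇ_max ≈ 151.5 kW

T_C = 87 °F → (87 − 32) × 5/9 = 30.56 °C = 303.71 K.
By the Carnot theorem, η_max = 1 − T_C/T_H = 1 − 303.71/481.00 = 0.3686.
W_max = η_max · Q_H = 0.3686 × 411 = 151.5 kW.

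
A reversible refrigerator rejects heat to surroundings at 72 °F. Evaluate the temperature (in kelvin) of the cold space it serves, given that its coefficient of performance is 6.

T_H = 72 °F → (72 − 32) × 5/9 = 22.22 °C = 295.37 K.
COP_R = T_C/(T_H − T_C) ⇒ T_C = T_H·COP_R/(1 + COP_R) = 295.37 × 6/(1 + 6) = 253.2 K.

T_C ≈ 253.2 K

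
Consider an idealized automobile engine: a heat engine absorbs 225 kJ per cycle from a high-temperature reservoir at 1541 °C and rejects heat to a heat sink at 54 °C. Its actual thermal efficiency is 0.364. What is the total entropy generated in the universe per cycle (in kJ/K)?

ΔS_univ ≈ 0.313 kJ/K

T_H = 1541 °C → 1541 + 273.15 = 1814.15 K.
T_C = 54 °C → 54 + 273.15 = 327.15 K.
W = η·Q_H = 0.364 × 225 = 81.90 kJ, so Q_C = Q_H − W = 143.1 kJ.
The hot reservoir loses entropy Q_H/T_H = 225/1814.15 = 0.1240 kJ/K; the cold reservoir gains Q_C/T_C = 143.1/327.15 = 0.4374 kJ/K.
ΔS_univ = −Q_H/T_H + Q_C/T_C = 0.313 kJ/K (> 0, since η = 0.364 < η_Carnot = 0.820).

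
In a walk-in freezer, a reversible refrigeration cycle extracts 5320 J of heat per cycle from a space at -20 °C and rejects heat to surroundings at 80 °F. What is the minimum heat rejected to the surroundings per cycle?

T_H = 80 °F → (80 − 32) × 5/9 = 26.67 °C = 299.82 K.
T_C = -20 °C → -20 + 273.15 = 253.15 K.
For a reversible cycle Q_H/Q_C = T_H/T_C, so Q_H = Q_C·T_H/T_C = 5320 × 299.82/253.15 = 6300 J.

Q_H ≈ 6300 J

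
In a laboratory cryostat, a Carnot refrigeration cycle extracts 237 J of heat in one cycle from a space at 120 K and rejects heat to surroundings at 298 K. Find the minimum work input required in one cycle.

The reversible coefficient of performance is COP_R = T_C/(T_H − T_C) = 120.00/178.00 = 0.6742.
W = Q_C/COP_R = 237/0.6742 = 351.6 J.

W_in ≈ 351.6 J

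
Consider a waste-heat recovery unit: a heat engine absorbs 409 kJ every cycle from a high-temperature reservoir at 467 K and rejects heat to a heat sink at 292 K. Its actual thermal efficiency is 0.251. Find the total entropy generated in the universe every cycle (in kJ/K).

ΔS_univ ≈ 0.1733 kJ/K

W = η·Q_H = 0.251 × 409 = 102.7 kJ, so Q_C = Q_H − W = 306.3 kJ.
Reservoir entropy changes: ΔS_H = −Q_H/T_H = −409/467.00 = -0.8758 kJ/K and ΔS_C = +Q_C/T_C = 306.3/292.00 = 1.049 kJ/K.
ΔS_univ = −Q_H/T_H + Q_C/T_C = 0.1733 kJ/K (> 0, since η = 0.251 < η_Carnot = 0.375).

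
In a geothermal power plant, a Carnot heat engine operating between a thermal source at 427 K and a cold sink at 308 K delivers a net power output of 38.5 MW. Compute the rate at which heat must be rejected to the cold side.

For a reversible engine, η = 1 − T_C/T_H = 1 − 308.00/427.00 = 0.2787.
Since Q_C/Q_H = T_C/T_H and Q_H = W/η, Q_C = W·T_C/(T_H − T_C) = 38.5 × 308.00/119.00 = 99.65 MW.

Q̇_C ≈ 99.65 MW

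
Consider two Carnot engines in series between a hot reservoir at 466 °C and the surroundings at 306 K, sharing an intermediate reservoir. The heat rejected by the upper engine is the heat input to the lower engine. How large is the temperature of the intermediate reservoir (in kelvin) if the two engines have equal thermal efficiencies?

T_H = 466 °C → 466 + 273.15 = 739.15 K.
Equal efficiencies require 1 − T_m/T_H = 1 − T_C/T_m, i.e. T_m/T_H = T_C/T_m, so T_m = √(T_H·T_C) = √(739.15 × 306.00) = 476 K.

T_m ≈ 476 K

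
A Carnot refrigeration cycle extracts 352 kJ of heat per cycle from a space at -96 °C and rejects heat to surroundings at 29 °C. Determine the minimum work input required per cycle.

W_in ≈ 248 kJ

T_H = 29 °C → 29 + 273.15 = 302.15 K.
T_C = -96 °C → -96 + 273.15 = 177.15 K.
Carnot COP: COP_R = T_C/(T_H − T_C) = 177.15/125.00 = 1.4172.
W = Q_C/COP_R = 352/1.4172 = 248 kJ.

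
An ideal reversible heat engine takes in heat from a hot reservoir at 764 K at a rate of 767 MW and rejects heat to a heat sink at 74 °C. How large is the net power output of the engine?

Ẇ ≈ 418 MW

T_C = 74 °C → 74 + 273.15 = 347.15 K.
For a reversible engine, η = 1 − T_C/T_H = 1 − 347.15/764.00 = 0.5456.
W = η·Q_H = 0.5456 × 767 = 418 MW.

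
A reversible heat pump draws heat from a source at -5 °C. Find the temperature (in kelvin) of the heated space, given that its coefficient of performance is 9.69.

T_C = -5 °C → -5 + 273.15 = 268.15 K.
COP_HP = T_H/(T_H − T_C) ⇒ T_H = T_C·COP_HP/(COP_HP − 1) = 268.15 × 9.69/(9.69 − 1) = 299.0 K.

T_H ≈ 299.0 K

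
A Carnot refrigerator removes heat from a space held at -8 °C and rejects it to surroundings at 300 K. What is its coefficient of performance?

COP_R ≈ 7.61

T_C = -8 °C → -8 + 273.15 = 265.15 K.
For a reversible refrigerator, COP_R = T_C/(T_H − T_C) = 265.15/(300.00 − 265.15) = 7.61.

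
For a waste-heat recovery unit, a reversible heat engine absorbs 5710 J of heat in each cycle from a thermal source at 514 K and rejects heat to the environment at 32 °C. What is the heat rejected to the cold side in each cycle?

T_C = 32 °C → 32 + 273.15 = 305.15 K.
Since the cycle is reversible, η = 1 − T_C/T_H = 1 − 305.15/514.00 = 0.4063.
For a reversible cycle Q_C/Q_H = T_C/T_H, so Q_C = 5710 × 305.15/514.00 = 3390 J.

Q_C ≈ 3390 J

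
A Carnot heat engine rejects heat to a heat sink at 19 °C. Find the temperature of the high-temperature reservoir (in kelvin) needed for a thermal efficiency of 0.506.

T_H ≈ 591.4 K

T_C = 19 °C → 19 + 273.15 = 292.15 K.
From η = 1 − T_C/T_H, solving for T_H gives T_H = T_C/(1 − η) = 292.15/(1 − 0.506) = 591.4 K.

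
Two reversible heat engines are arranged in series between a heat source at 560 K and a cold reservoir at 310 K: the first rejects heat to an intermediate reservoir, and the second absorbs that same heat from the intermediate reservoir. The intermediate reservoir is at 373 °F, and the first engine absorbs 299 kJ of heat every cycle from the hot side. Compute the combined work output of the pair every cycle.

Two reversible stages in series are equivalent to a single Carnot engine between T_H and T_C, so η_total = 1 − T_C/T_H = 1 − 310.00/560.00 = 0.4464.
W_total = η_total · Q_H = 0.4464 × 299 = 133 kJ.

W_total ≈ 133 kJ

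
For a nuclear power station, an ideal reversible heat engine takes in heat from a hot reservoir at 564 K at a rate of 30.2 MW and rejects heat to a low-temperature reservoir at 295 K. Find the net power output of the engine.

Ẇ ≈ 14.4 MW

Carnot efficiency: η = 1 − T_C/T_H = 1 − 295.00/564.00 = 0.4770.
W = η·Q_H = 0.4770 × 30.2 = 14.4 MW.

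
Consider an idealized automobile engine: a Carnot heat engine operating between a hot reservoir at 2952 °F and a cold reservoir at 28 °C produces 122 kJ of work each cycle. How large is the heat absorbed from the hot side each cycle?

T_H = 2952 °F → (2952 − 32) × 5/9 = 1622.22 °C = 1895.37 K.
T_C = 28 °C → 28 + 273.15 = 301.15 K.
η_rev = 1 − T_C/T_H = 1 − 301.15/1895.37 = 0.8411.
Q_H = W/η = 122/0.8411 = 145 kJ.

Q_H ≈ 145 kJ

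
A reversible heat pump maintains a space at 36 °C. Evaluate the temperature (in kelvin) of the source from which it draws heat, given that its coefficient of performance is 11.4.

T_C ≈ 282.0 K

T_H = 36 °C → 36 + 273.15 = 309.15 K.
COP_HP = T_H/(T_H − T_C) ⇒ T_C = T_H·(COP_HP − 1)/COP_HP = 309.15 × (11.4 − 1)/11.4 = 282.0 K.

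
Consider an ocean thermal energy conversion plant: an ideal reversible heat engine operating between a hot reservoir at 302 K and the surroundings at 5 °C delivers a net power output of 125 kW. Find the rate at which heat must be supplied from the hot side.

T_C = 5 °C → 5 + 273.15 = 278.15 K.
η_rev = 1 − T_C/T_H = 1 − 278.15/302.00 = 0.0790.
Q_H = W/η = 125/0.0790 = 1583 kW.

Q̇_H ≈ 1583 kW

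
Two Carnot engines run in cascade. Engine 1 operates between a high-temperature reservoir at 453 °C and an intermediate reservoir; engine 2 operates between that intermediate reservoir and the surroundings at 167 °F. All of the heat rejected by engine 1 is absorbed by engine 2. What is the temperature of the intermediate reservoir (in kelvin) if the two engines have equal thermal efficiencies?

T_H = 453 °C → 453 + 273.15 = 726.15 K.
T_C = 167 °F → (167 − 32) × 5/9 = 75.00 °C = 348.15 K.
Equal efficiencies require 1 − T_m/T_H = 1 − T_C/T_m, i.e. T_m/T_H = T_C/T_m, so T_m = √(T_H·T_C) = √(726.15 × 348.15) = 503 K.

T_m ≈ 503 K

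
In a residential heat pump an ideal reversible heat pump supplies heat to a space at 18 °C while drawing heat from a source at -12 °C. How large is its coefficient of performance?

COP_HP ≈ 9.705

T_H = 18 °C → 18 + 273.15 = 291.15 K.
T_C = -12 °C → -12 + 273.15 = 261.15 K.
The Carnot heat-pump COP is COP_HP = T_H/(T_H − T_C) = 291.15/(291.15 − 261.15) = 9.705.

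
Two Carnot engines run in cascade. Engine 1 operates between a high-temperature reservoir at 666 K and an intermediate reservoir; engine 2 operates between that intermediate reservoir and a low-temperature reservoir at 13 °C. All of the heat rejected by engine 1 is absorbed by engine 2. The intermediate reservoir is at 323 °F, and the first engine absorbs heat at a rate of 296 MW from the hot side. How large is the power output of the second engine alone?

T_C = 13 °C → 13 + 273.15 = 286.15 K.
T_m = 323 °F → (323 − 32) × 5/9 = 161.67 °C = 434.82 K.
Heat entering the second stage: Q_m = Q_H·(T_m/T_H) = 296 × 434.82/666.00 = 193.3 MW.
Second-stage efficiency η₂ = 1 − T_C/T_m = 1 − 286.15/434.82 = 0.3419, so W₂ = η₂·Q_m = 66.07 MW.

Ẇ₂ ≈ 66.07 MW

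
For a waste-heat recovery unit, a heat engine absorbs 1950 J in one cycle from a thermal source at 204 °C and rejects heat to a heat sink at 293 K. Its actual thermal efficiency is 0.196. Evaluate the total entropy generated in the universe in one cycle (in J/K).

T_H = 204 °C → 204 + 273.15 = 477.15 K.
W = η·Q_H = 0.196 × 1950 = 382.2 J, so Q_C = Q_H − W = 1568 J.
The hot reservoir loses entropy Q_H/T_H = 1950/477.15 = 4.087 J/K; the cold reservoir gains Q_C/T_C = 1568/293.00 = 5.351 J/K.
ΔS_univ = −Q_H/T_H + Q_C/T_C = 1.26 J/K (> 0, since η = 0.196 < η_Carnot = 0.386).

ΔS_univ ≈ 1.26 J/K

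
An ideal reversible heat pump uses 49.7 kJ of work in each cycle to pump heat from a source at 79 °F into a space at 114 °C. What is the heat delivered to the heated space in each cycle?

Q_H ≈ 219 kJ

T_H = 114 °C → 114 + 273.15 = 387.15 K.
T_C = 79 °F → (79 − 32) × 5/9 = 26.11 °C = 299.26 K.
COP_HP = T_H/(T_H − T_C) = 387.15/87.89 = 4.4050.
Q_H = COP_HP · W = 4.4050 × 49.7 = 219 kJ.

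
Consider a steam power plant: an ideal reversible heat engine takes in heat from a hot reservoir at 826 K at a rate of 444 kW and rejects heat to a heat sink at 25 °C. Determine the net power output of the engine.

Ẇ ≈ 284 kW

T_C = 25 °C → 25 + 273.15 = 298.15 K.
η_rev = 1 − T_C/T_H = 1 − 298.15/826.00 = 0.6390.
W = η·Q_H = 0.6390 × 444 = 284 kW.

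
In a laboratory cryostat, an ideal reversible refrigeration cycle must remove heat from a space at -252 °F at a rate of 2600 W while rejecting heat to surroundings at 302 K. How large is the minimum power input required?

T_C = -252 °F → (-252 − 32) × 5/9 = -157.78 °C = 115.37 K.
The reversible coefficient of performance is COP_R = T_C/(T_H − T_C) = 115.37/186.63 = 0.6182.
W = Q_C/COP_R = 2600/0.6182 = 4206 W.

Ẇ_in ≈ 4206 W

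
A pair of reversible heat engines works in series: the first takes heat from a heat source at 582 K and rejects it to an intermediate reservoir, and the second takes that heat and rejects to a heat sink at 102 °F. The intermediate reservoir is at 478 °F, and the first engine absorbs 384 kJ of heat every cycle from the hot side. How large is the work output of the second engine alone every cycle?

W₂ ≈ 138 kJ

T_C = 102 °F → (102 − 32) × 5/9 = 38.89 °C = 312.04 K.
T_m = 478 °F → (478 − 32) × 5/9 = 247.78 °C = 520.93 K.
Heat entering the second stage: Q_m = Q_H·(T_m/T_H) = 384 × 520.93/582.00 = 344 kJ.
Second-stage efficiency η₂ = 1 − T_C/T_m = 1 − 312.04/520.93 = 0.4010, so W₂ = η₂·Q_m = 138 kJ.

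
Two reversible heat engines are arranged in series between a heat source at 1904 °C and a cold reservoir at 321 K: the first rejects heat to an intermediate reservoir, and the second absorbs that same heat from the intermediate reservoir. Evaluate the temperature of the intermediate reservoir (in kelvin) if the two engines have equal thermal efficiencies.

T_H = 1904 °C → 1904 + 273.15 = 2177.15 K.
Equal efficiencies require 1 − T_m/T_H = 1 − T_C/T_m, i.e. T_m/T_H = T_C/T_m, so T_m = √(T_H·T_C) = √(2177.15 × 321.00) = 836.0 K.

T_m ≈ 836.0 K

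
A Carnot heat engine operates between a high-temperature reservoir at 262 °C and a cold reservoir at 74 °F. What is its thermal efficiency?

η ≈ 0.4460

T_H = 262 °C → 262 + 273.15 = 535.15 K.
T_C = 74 °F → (74 − 32) × 5/9 = 23.33 °C = 296.48 K.
The Carnot efficiency is η = 1 − T_C/T_H = 1 − 296.48/535.15 = 0.4460.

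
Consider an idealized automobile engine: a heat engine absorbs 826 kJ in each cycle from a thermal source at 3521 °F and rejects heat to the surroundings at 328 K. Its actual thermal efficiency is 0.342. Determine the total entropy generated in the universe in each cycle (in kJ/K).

T_H = 3521 °F → (3521 − 32) × 5/9 = 1938.33 °C = 2211.48 K.
W = η·Q_H = 0.342 × 826 = 282.5 kJ, so Q_C = Q_H − W = 543.5 kJ.
Reservoir entropy changes: ΔS_H = −Q_H/T_H = −826/2211.48 = -0.3735 kJ/K and ΔS_C = +Q_C/T_C = 543.5/328.00 = 1.657 kJ/K.
ΔS_univ = −Q_H/T_H + Q_C/T_C = 1.28 kJ/K (> 0, since η = 0.342 < η_Carnot = 0.852).

ΔS_univ ≈ 1.28 kJ/K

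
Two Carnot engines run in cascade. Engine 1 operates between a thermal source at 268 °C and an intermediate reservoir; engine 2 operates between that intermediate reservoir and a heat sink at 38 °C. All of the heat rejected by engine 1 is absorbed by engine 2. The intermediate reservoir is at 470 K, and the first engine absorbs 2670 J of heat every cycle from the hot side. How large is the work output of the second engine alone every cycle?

W₂ ≈ 784 J

T_H = 268 °C → 268 + 273.15 = 541.15 K.
T_C = 38 °C → 38 + 273.15 = 311.15 K.
Heat entering the second stage: Q_m = Q_H·(T_m/T_H) = 2670 × 470.00/541.15 = 2320 J.
Second-stage efficiency η₂ = 1 − T_C/T_m = 1 − 311.15/470.00 = 0.3380, so W₂ = η₂·Q_m = 784 J.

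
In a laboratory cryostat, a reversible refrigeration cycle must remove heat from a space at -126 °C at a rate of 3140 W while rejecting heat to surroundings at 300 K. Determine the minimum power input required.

Ẇ_in ≈ 3262 W

T_C = -126 °C → -126 + 273.15 = 147.15 K.
The reversible coefficient of performance is COP_R = T_C/(T_H − T_C) = 147.15/152.85 = 0.9627.
W = Q_C/COP_R = 3140/0.9627 = 3262 W.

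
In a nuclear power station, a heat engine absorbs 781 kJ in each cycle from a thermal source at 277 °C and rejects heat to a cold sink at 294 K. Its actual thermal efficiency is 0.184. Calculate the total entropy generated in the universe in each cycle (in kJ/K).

T_H = 277 °C → 277 + 273.15 = 550.15 K.
W = η·Q_H = 0.184 × 781 = 143.7 kJ, so Q_C = Q_H − W = 637.3 kJ.
Entropy balance on the reservoirs: −Q_H/T_H = -1.420 kJ/K, +Q_C/T_C = 2.168 kJ/K.
ΔS_univ = −Q_H/T_H + Q_C/T_C = 0.748 kJ/K (> 0, since η = 0.184 < η_Carnot = 0.466).

ΔS_univ ≈ 0.748 kJ/K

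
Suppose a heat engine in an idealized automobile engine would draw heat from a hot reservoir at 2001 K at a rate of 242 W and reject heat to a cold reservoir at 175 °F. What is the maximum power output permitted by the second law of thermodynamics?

Ẇ_max ≈ 199.4 W

T_C = 175 °F → (175 − 32) × 5/9 = 79.44 °C = 352.59 K.
The upper bound on efficiency is η_max = 1 − T_C/T_H = 1 − 352.59/2001.00 = 0.8238.
W_max = η_max · Q_H = 0.8238 × 242 = 199.4 W.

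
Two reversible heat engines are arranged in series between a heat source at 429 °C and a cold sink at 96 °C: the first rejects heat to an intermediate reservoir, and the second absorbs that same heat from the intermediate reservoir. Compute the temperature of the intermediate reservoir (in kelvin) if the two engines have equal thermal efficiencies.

T_m ≈ 509 K

T_H = 429 °C → 429 + 273.15 = 702.15 K.
T_C = 96 °C → 96 + 273.15 = 369.15 K.
Equal efficiencies require 1 − T_m/T_H = 1 − T_C/T_m, i.e. T_m/T_H = T_C/T_m, so T_m = √(T_H·T_C) = √(702.15 × 369.15) = 509 K.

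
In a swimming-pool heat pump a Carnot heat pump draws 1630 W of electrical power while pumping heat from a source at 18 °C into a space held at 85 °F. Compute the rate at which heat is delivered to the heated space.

T_H = 85 °F → (85 − 32) × 5/9 = 29.44 °C = 302.59 K.
T_C = 18 °C → 18 + 273.15 = 291.15 K.
For a reversible heat pump, COP_HP = T_H/(T_H − T_C) = 302.59/11.44 = 26.4403.
Q_H = COP_HP · W = 26.4403 × 1630 = 43100 W.

Q̇_H ≈ 43100 W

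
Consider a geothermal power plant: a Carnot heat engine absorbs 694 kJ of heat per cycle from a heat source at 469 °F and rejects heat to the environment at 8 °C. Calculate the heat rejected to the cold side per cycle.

Q_C ≈ 378.2 kJ

T_H = 469 °F → (469 − 32) × 5/9 = 242.78 °C = 515.93 K.
T_C = 8 °C → 8 + 273.15 = 281.15 K.
Since the cycle is reversible, η = 1 − T_C/T_H = 1 − 281.15/515.93 = 0.4551.
For a reversible cycle Q_C/Q_H = T_C/T_H, so Q_C = 694 × 281.15/515.93 = 378.2 kJ.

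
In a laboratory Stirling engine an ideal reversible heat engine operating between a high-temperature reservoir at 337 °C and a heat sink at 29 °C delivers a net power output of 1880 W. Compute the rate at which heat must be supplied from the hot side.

T_H = 337 °C → 337 + 273.15 = 610.15 K.
T_C = 29 °C → 29 + 273.15 = 302.15 K.
The Carnot efficiency is η = 1 − T_C/T_H = 1 − 302.15/610.15 = 0.5048.
Q_H = W/η = 1880/0.5048 = 3720 W.

Q̇_H ≈ 3720 W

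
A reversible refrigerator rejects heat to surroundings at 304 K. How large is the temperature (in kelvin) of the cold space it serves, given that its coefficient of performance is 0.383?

T_C ≈ 84.2 K

COP_R = T_C/(T_H − T_C) ⇒ T_C = T_H·COP_R/(1 + COP_R) = 304.00 × 0.383/(1 + 0.383) = 84.2 K.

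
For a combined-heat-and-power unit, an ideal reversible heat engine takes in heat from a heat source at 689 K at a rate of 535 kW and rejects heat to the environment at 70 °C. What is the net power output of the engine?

T_C = 70 °C → 70 + 273.15 = 343.15 K.
For a reversible engine, η = 1 − T_C/T_H = 1 − 343.15/689.00 = 0.5020.
W = η·Q_H = 0.5020 × 535 = 269 kW.

Ẇ ≈ 269 kW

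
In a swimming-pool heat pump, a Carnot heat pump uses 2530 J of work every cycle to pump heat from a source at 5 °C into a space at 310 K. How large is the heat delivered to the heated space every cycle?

Q_H ≈ 24600 J

T_C = 5 °C → 5 + 273.15 = 278.15 K.
COP_HP = T_H/(T_H − T_C) = 310.00/31.85 = 9.7331.
Q_H = COP_HP · W = 9.7331 × 2530 = 24600 J.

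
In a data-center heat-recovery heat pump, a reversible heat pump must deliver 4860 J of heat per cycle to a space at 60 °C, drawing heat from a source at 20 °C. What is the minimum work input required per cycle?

W_in ≈ 584 J

T_H = 60 °C → 60 + 273.15 = 333.15 K.
T_C = 20 °C → 20 + 273.15 = 293.15 K.
For a reversible heat pump, COP_HP = T_H/(T_H − T_C) = 333.15/40.00 = 8.3287.
W = Q_H/COP_HP = 4860/8.3287 = 584 J.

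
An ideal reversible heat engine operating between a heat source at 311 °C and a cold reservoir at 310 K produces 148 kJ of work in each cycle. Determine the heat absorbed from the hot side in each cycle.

Q_H ≈ 315 kJ

T_H = 311 °C → 311 + 273.15 = 584.15 K.
Carnot efficiency: η = 1 − T_C/T_H = 1 − 310.00/584.15 = 0.4693.
Q_H = W/η = 148/0.4693 = 315 kJ.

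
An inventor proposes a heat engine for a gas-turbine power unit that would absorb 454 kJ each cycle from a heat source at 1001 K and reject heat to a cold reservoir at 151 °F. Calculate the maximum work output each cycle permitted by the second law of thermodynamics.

T_C = 151 °F → (151 − 32) × 5/9 = 66.11 °C = 339.26 K.
The second-law ceiling is the Carnot efficiency, η_max = 1 − T_C/T_H = 1 − 339.26/1001.00 = 0.6611.
W_max = η_max · Q_H = 0.6611 × 454 = 300.1 kJ.

W_max ≈ 300.1 kJ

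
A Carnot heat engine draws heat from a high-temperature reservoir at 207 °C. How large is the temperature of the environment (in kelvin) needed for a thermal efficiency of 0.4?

T_C ≈ 288 K

T_H = 207 °C → 207 + 273.15 = 480.15 K.
From η = 1 − T_C/T_H, T_C = T_H·(1 − η) = 480.15 × (1 − 0.4) = 288 K.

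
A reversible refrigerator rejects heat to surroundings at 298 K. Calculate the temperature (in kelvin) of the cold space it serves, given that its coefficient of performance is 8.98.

T_C ≈ 268.1 K

COP_R = T_C/(T_H − T_C) ⇒ T_C = T_H·COP_R/(1 + COP_R) = 298.00 × 8.98/(1 + 8.98) = 268.1 K.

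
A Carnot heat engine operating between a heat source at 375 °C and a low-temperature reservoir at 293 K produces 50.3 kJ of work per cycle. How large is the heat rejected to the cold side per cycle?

T_H = 375 °C → 375 + 273.15 = 648.15 K.
Carnot efficiency: η = 1 − T_C/T_H = 1 − 293.00/648.15 = 0.5479.
Since Q_C/Q_H = T_C/T_H and Q_H = W/η, Q_C = W·T_C/(T_H − T_C) = 50.3 × 293.00/355.15 = 41.5 kJ.

Q_C ≈ 41.5 kJ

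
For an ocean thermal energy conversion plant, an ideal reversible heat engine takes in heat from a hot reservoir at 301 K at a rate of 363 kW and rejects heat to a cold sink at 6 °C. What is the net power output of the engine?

T_C = 6 °C → 6 + 273.15 = 279.15 K.
Since the cycle is reversible, η = 1 − T_C/T_H = 1 − 279.15/301.00 = 0.0726.
W = η·Q_H = 0.0726 × 363 = 26.4 kW.

Ẇ ≈ 26.4 kW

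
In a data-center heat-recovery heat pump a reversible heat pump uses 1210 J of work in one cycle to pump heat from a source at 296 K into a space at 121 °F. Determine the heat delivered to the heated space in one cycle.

Q_H ≈ 14700 J

T_H = 121 °F → (121 − 32) × 5/9 = 49.44 °C = 322.59 K.
COP_HP = T_H/(T_H − T_C) = 322.59/26.59 = 12.1301.
Q_H = COP_HP · W = 12.1301 × 1210 = 14700 J.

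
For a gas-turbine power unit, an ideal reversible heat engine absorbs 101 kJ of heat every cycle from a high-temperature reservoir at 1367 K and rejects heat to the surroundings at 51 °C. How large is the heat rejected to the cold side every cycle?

T_C = 51 °C → 51 + 273.15 = 324.15 K.
η_rev = 1 − T_C/T_H = 1 − 324.15/1367.00 = 0.7629.
For a reversible cycle Q_C/Q_H = T_C/T_H, so Q_C = 101 × 324.15/1367.00 = 23.9 kJ.

Q_C ≈ 23.9 kJ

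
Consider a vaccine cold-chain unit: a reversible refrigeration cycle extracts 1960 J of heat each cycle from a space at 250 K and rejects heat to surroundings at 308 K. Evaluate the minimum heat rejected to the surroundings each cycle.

For a reversible cycle Q_H/Q_C = T_H/T_C, so Q_H = Q_C·T_H/T_C = 1960 × 308.00/250.00 = 2410 J.

Q_H ≈ 2410 J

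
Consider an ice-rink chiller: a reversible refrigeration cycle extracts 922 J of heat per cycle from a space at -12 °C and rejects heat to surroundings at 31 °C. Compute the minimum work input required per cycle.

T_H = 31 °C → 31 + 273.15 = 304.15 K.
T_C = -12 °C → -12 + 273.15 = 261.15 K.
COP_R = T_C/(T_H − T_C) = 261.15/43.00 = 6.0733.
W = Q_C/COP_R = 922/6.0733 = 152 J.

W_in ≈ 152 J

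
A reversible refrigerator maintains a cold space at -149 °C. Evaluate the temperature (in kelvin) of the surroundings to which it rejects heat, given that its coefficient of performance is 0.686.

T_H ≈ 305 K

T_C = -149 °C → -149 + 273.15 = 124.15 K.
COP_R = T_C/(T_H − T_C) ⇒ T_H = T_C·(1 + 1/COP_R) = 124.15 × (1 + 1/0.686) = 305 K.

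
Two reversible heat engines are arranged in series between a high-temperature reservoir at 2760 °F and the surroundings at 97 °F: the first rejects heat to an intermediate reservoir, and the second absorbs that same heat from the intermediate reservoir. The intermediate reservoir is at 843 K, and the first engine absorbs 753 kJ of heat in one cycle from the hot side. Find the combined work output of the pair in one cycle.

T_H = 2760 °F → (2760 − 32) × 5/9 = 1515.56 °C = 1788.71 K.
T_C = 97 °F → (97 − 32) × 5/9 = 36.11 °C = 309.26 K.
Two reversible stages in series are equivalent to a single Carnot engine between T_H and T_C, so η_total = 1 − T_C/T_H = 1 − 309.26/1788.71 = 0.8271.
W_total = η_total · Q_H = 0.8271 × 753 = 622.8 kJ.

W_total ≈ 622.8 kJ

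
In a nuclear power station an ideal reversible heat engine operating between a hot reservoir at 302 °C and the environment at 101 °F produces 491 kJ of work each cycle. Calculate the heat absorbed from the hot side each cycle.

T_H = 302 °C → 302 + 273.15 = 575.15 K.
T_C = 101 °F → (101 − 32) × 5/9 = 38.33 °C = 311.48 K.
For a reversible engine, η = 1 − T_C/T_H = 1 − 311.48/575.15 = 0.4584.
Q_H = W/η = 491/0.4584 = 1070 kJ.

Q_H ≈ 1070 kJ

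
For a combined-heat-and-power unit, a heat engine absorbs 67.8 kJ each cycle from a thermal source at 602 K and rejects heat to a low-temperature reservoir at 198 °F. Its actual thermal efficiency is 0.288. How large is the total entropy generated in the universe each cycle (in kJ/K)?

T_C = 198 °F → (198 − 32) × 5/9 = 92.22 °C = 365.37 K.
W = η·Q_H = 0.288 × 67.8 = 19.53 kJ, so Q_C = Q_H − W = 48.27 kJ.
Entropy balance on the reservoirs: −Q_H/T_H = -0.1126 kJ/K, +Q_C/T_C = 0.1321 kJ/K.
ΔS_univ = −Q_H/T_H + Q_C/T_C = 0.0195 kJ/K (> 0, since η = 0.288 < η_Carnot = 0.393).

ΔS_univ ≈ 0.0195 kJ/K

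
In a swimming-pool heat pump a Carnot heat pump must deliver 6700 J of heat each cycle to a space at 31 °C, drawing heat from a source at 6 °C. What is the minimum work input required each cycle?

T_H = 31 °C → 31 + 273.15 = 304.15 K.
T_C = 6 °C → 6 + 273.15 = 279.15 K.
COP_HP = T_H/(T_H − T_C) = 304.15/25.00 = 12.1660.
W = Q_H/COP_HP = 6700/12.1660 = 551 J.

W_in ≈ 551 J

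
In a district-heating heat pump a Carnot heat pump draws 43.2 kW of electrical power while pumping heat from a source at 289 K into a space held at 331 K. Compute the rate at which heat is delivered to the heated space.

Q̇_H ≈ 340.5 kW

COP_HP = T_H/(T_H − T_C) = 331.00/42.00 = 7.8810.
Q_H = COP_HP · W = 7.8810 × 43.2 = 340.5 kW.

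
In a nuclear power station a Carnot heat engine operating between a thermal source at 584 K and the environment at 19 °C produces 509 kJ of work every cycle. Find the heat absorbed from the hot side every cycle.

T_C = 19 °C → 19 + 273.15 = 292.15 K.
For a reversible engine, η = 1 − T_C/T_H = 1 − 292.15/584.00 = 0.4997.
Q_H = W/η = 509/0.4997 = 1020 kJ.

Q_H ≈ 1020 kJ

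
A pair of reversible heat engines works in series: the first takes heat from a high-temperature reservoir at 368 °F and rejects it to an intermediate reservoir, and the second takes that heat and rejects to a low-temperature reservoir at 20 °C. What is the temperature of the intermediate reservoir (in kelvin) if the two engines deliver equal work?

T_H = 368 °F → (368 − 32) × 5/9 = 186.67 °C = 459.82 K.
T_C = 20 °C → 20 + 273.15 = 293.15 K.
For reversible stages Q_m = Q_H·(T_m/T_H). Setting W₁ = Q_H(1 − T_m/T_H) equal to W₂ = Q_m(1 − T_C/T_m) = Q_H·(T_m − T_C)/T_H gives T_H − T_m = T_m − T_C, so T_m = (T_H + T_C)/2 = (459.82 + 293.15)/2 = 376 K.

T_m ≈ 376 K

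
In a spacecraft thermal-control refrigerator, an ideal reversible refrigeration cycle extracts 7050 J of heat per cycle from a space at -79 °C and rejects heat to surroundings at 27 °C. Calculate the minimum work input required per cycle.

T_H = 27 °C → 27 + 273.15 = 300.15 K.
T_C = -79 °C → -79 + 273.15 = 194.15 K.
Carnot COP: COP_R = T_C/(T_H − T_C) = 194.15/106.00 = 1.8316.
W = Q_C/COP_R = 7050/1.8316 = 3850 J.

W_in ≈ 3850 J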